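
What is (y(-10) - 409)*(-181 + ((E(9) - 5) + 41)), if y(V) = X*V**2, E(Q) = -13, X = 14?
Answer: -156578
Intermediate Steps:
y(V) = 14*V**2
(y(-10) - 409)*(-181 + ((E(9) - 5) + 41)) = (14*(-10)**2 - 409)*(-181 + ((-13 - 5) + 41)) = (14*100 - 409)*(-181 + (-18 + 41)) = (1400 - 409)*(-181 + 23) = 991*(-158) = -156578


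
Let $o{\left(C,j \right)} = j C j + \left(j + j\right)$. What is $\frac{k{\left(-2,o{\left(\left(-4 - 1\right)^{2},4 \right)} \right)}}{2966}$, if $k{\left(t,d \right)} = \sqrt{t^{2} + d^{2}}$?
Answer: $\frac{\sqrt{41617}}{1483} \approx 0.13756$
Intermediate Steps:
$o{\left(C,j \right)} = 2 j + C j^{2}$ ($o{\left(C,j \right)} = C j j + 2 j = C j^{2} + 2 j = 2 j + C j^{2}$)
$k{\left(t,d \right)} = \sqrt{d^{2} + t^{2}}$
$\frac{k{\left(-2,o{\left(\left(-4 - 1\right)^{2},4 \right)} \right)}}{2966} = \frac{\sqrt{\left(4 \left(2 + \left(-4 - 1\right)^{2} \cdot 4\right)\right)^{2} + \left(-2\right)^{2}}}{2966} = \sqrt{\left(4 \left(2 + \left(-5\right)^{2} \cdot 4\right)\right)^{2} + 4} \cdot \frac{1}{2966} = \sqrt{\left(4 \left(2 + 25 \cdot 4\right)\right)^{2} + 4} \cdot \frac{1}{2966} = \sqrt{\left(4 \left(2 + 100\right)\right)^{2} + 4} \cdot \frac{1}{2966} = \sqrt{\left(4 \cdot 102\right)^{2} + 4} \cdot \frac{1}{2966} = \sqrt{408^{2} + 4} \cdot \frac{1}{2966} = \sqrt{166464 + 4} \cdot \frac{1}{2966} = \sqrt{166468} \cdot \frac{1}{2966} = 2 \sqrt{41617} \cdot \frac{1}{2966} = \frac{\sqrt{41617}}{1483}$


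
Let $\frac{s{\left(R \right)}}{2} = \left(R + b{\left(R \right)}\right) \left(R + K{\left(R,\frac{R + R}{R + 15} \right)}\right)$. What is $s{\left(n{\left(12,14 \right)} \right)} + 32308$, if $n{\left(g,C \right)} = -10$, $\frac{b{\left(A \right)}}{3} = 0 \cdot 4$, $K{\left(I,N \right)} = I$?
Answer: $32708$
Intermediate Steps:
$b{\left(A \right)} = 0$ ($b{\left(A \right)} = 3 \cdot 0 \cdot 4 = 3 \cdot 0 = 0$)
$s{\left(R \right)} = 4 R^{2}$ ($s{\left(R \right)} = 2 \left(R + 0\right) \left(R + R\right) = 2 R 2 R = 2 \cdot 2 R^{2} = 4 R^{2}$)
$s{\left(n{\left(12,14 \right)} \right)} + 32308 = 4 \left(-10\right)^{2} + 32308 = 4 \cdot 100 + 32308 = 400 + 32308 = 32708$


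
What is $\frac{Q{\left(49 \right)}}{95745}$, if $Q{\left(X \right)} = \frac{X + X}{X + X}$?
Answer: $\frac{1}{95745} \approx 1.0444 \cdot 10^{-5}$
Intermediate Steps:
$Q{\left(X \right)} = 1$ ($Q{\left(X \right)} = \frac{2 X}{2 X} = 2 X \frac{1}{2 X} = 1$)
$\frac{Q{\left(49 \right)}}{95745} = 1 \cdot \frac{1}{95745} = \frac{1}{95745}$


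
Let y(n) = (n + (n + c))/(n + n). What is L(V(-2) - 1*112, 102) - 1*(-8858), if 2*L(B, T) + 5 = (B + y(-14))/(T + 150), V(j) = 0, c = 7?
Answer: 17852243/2016 ≈ 8855.3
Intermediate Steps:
y(n) = (7 + 2*n)/(2*n) (y(n) = (n + (n + 7))/(n + n) = (n + (7 + n))/((2*n)) = (7 + 2*n)*(1/(2*n)) = (7 + 2*n)/(2*n))
L(B, T) = -5/2 + (3/4 + B)/(2*(150 + T)) (L(B, T) = -5/2 + ((B + (7/2 - 14)/(-14))/(T + 150))/2 = -5/2 + ((B - 1/14*(-21/2))/(150 + T))/2 = -5/2 + ((B + 3/4)/(150 + T))/2 = -5/2 + ((3/4 + B)/(150 + T))/2 = -5/2 + (3/4 + B)/(2*(150 + T)))
L(V(-2) - 1*112, 102) - 1*(-8858) = (-2997 - 20*102 + 4*(0 - 1*112))/(8*(150 + 102)) - 1*(-8858) = (1/8)*(-2997 - 2040 + 4*(0 - 112))/252 + 8858 = (1/8)*(1/252)*(-2997 - 2040 + 4*(-112)) + 8858 = (1/8)*(1/252)*(-2997 - 2040 - 448) + 8858 = (1/8)*(1/252)*(-5485) + 8858 = -5485/2016 + 8858 = 17852243/2016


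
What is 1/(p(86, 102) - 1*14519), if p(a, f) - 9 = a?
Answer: -1/14424 ≈ -6.9329e-5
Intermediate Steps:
p(a, f) = 9 + a
1/(p(86, 102) - 1*14519) = 1/((9 + 86) - 1*14519) = 1/(95 - 14519) = 1/(-14424) = -1/14424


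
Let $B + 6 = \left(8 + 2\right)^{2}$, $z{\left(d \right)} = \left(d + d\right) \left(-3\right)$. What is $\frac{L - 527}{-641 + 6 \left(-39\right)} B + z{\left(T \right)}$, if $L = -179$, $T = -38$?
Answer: $\frac{265864}{875} \approx 303.84$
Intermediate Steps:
$z{\left(d \right)} = - 6 d$ ($z{\left(d \right)} = 2 d \left(-3\right) = - 6 d$)
$B = 94$ ($B = -6 + \left(8 + 2\right)^{2} = -6 + 10^{2} = -6 + 100 = 94$)
$\frac{L - 527}{-641 + 6 \left(-39\right)} B + z{\left(T \right)} = \frac{-179 - 527}{-641 + 6 \left(-39\right)} 94 - -228 = - \frac{706}{-641 - 234} \cdot 94 + 228 = - \frac{706}{-875} \cdot 94 + 228 = \left(-706\right) \left(- \frac{1}{875}\right) 94 + 228 = \frac{706}{875} \cdot 94 + 228 = \frac{66364}{875} + 228 = \frac{265864}{875}$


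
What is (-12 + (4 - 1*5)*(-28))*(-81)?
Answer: -1296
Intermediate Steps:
(-12 + (4 - 1*5)*(-28))*(-81) = (-12 + (4 - 5)*(-28))*(-81) = (-12 - 1*(-28))*(-81) = (-12 + 28)*(-81) = 16*(-81) = -1296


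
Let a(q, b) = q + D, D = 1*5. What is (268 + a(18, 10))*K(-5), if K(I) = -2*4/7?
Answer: -2328/7 ≈ -332.57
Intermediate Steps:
D = 5
a(q, b) = 5 + q (a(q, b) = q + 5 = 5 + q)
K(I) = -8/7 (K(I) = -8*⅐ = -8/7)
(268 + a(18, 10))*K(-5) = (268 + (5 + 18))*(-8/7) = (268 + 23)*(-8/7) = 291*(-8/7) = -2328/7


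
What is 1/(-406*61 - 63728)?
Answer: -1/88494 ≈ -1.1300e-5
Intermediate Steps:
1/(-406*61 - 63728) = 1/(-24766 - 63728) = 1/(-88494) = -1/88494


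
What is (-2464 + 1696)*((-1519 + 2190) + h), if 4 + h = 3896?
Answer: -3504384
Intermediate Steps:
h = 3892 (h = -4 + 3896 = 3892)
(-2464 + 1696)*((-1519 + 2190) + h) = (-2464 + 1696)*((-1519 + 2190) + 3892) = -768*(671 + 3892) = -768*4563 = -3504384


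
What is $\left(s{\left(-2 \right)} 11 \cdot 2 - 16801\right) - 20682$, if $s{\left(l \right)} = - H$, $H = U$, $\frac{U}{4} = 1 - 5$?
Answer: $-37131$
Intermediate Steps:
$U = -16$ ($U = 4 \left(1 - 5\right) = 4 \left(-4\right) = -16$)
$H = -16$
$s{\left(l \right)} = 16$ ($s{\left(l \right)} = \left(-1\right) \left(-16\right) = 16$)
$\left(s{\left(-2 \right)} 11 \cdot 2 - 16801\right) - 20682 = \left(16 \cdot 11 \cdot 2 - 16801\right) - 20682 = \left(176 \cdot 2 - 16801\right) - 20682 = \left(352 - 16801\right) - 20682 = -16449 - 20682 = -37131$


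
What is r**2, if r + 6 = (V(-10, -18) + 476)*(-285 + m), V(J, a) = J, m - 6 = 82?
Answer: 8428708864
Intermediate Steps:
m = 88 (m = 6 + 82 = 88)
r = -91808 (r = -6 + (-10 + 476)*(-285 + 88) = -6 + 466*(-197) = -6 - 91802 = -91808)
r**2 = (-91808)**2 = 8428708864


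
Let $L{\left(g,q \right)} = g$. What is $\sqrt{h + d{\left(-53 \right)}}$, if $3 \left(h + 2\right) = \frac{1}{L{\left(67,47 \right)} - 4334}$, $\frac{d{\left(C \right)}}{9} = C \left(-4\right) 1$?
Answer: $\frac{\sqrt{312327822705}}{12801} \approx 43.658$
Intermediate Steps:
$d{\left(C \right)} = - 36 C$ ($d{\left(C \right)} = 9 C \left(-4\right) 1 = 9 - 4 C 1 = 9 \left(- 4 C\right) = - 36 C$)
$h = - \frac{25603}{12801}$ ($h = -2 + \frac{1}{3 \left(67 - 4334\right)} = -2 + \frac{1}{3 \left(-4267\right)} = -2 + \frac{1}{3} \left(- \frac{1}{4267}\right) = -2 - \frac{1}{12801} = - \frac{25603}{12801} \approx -2.0001$)
$\sqrt{h + d{\left(-53 \right)}} = \sqrt{- \frac{25603}{12801} - -1908} = \sqrt{- \frac{25603}{12801} + 1908} = \sqrt{\frac{24398705}{12801}} = \frac{\sqrt{312327822705}}{12801}$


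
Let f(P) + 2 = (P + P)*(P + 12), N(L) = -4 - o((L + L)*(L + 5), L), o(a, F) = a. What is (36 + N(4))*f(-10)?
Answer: 1680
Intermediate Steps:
N(L) = -4 - 2*L*(5 + L) (N(L) = -4 - (L + L)*(L + 5) = -4 - 2*L*(5 + L))
f(P) = -2 + 2*P*(12 + P) (f(P) = -2 + (P + P)*(P + 12) = -2 + (2*P)*(12 + P) = -2 + 2*P*(12 + P))
(36 + N(4))*f(-10) = (36 + (-4 - 2*4*(5 + 4)))*(-2 + 2*(-10)**2 + 24*(-10)) = (36 + (-4 - 2*4*9))*(-2 + 2*100 - 240) = (36 + (-4 - 72))*(-2 + 200 - 240) = (36 - 76)*(-42) = -40*(-42) = 1680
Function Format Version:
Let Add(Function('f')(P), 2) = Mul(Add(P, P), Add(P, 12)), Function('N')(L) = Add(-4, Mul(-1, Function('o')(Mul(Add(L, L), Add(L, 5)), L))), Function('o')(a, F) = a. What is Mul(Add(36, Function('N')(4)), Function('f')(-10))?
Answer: 1680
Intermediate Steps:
Function('N')(L) = Add(-4, Mul(-2, L, Add(5, L))) (Function('N')(L) = Add(-4, Mul(-1, Mul(Add(L, L), Add(L, 5)))) = Add(-4, Mul(-1, Mul(Mul(2, L), Add(5, L)))) = Add(-4, Mul(-1, Mul(2, L, Add(5, L)))) = Add(-4, Mul(-2, L, Add(5, L))))
Function('f')(P) = Add(-2, Mul(2, P, Add(12, P))) (Function('f')(P) = Add(-2, Mul(Add(P, P), Add(P, 12))) = Add(-2, Mul(Mul(2, P), Add(12, P))) = Add(-2, Mul(2, P, Add(12, P))))
Mul(Add(36, Function('N')(4)), Function('f')(-10)) = Mul(Add(36, Add(-4, Mul(-2, 4, Add(5, 4)))), Add(-2, Mul(2, Pow(-10, 2)), Mul(24, -10))) = Mul(Add(36, Add(-4, Mul(-2, 4, 9))), Add(-2, Mul(2, 100), -240)) = Mul(Add(36, Add(-4, -72)), Add(-2, 200, -240)) = Mul(Add(36, -76), -42) = Mul(-40, -42) = 1680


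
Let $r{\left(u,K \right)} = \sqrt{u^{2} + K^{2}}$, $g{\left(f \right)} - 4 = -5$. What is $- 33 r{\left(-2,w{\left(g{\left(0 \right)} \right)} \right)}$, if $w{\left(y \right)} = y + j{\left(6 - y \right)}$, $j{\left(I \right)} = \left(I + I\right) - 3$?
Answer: $- 66 \sqrt{26} \approx -336.54$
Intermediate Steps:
$j{\left(I \right)} = -3 + 2 I$ ($j{\left(I \right)} = 2 I - 3 = -3 + 2 I$)
$g{\left(f \right)} = -1$ ($g{\left(f \right)} = 4 - 5 = -1$)
$w{\left(y \right)} = 9 - y$ ($w{\left(y \right)} = y + \left(-3 + 2 \left(6 - y\right)\right) = y - \left(-9 + 2 y\right) = 9 - y$)
$r{\left(u,K \right)} = \sqrt{K^{2} + u^{2}}$
$- 33 r{\left(-2,w{\left(g{\left(0 \right)} \right)} \right)} = - 33 \sqrt{\left(9 - -1\right)^{2} + \left(-2\right)^{2}} = - 33 \sqrt{\left(9 + 1\right)^{2} + 4} = - 33 \sqrt{10^{2} + 4} = - 33 \sqrt{100 + 4} = - 33 \sqrt{104} = - 33 \cdot 2 \sqrt{26} = - 66 \sqrt{26}$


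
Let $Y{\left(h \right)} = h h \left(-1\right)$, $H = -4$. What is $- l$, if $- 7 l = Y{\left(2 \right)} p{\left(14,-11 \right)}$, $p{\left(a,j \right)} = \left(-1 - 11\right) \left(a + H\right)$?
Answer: $\frac{480}{7} \approx 68.571$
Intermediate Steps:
$Y{\left(h \right)} = - h^{2}$ ($Y{\left(h \right)} = h^{2} \left(-1\right) = - h^{2}$)
$p{\left(a,j \right)} = 48 - 12 a$ ($p{\left(a,j \right)} = \left(-1 - 11\right) \left(a - 4\right) = - 12 \left(-4 + a\right) = 48 - 12 a$)
$l = - \frac{480}{7}$ ($l = - \frac{- 2^{2} \left(48 - 168\right)}{7} = - \frac{\left(-1\right) 4 \left(48 - 168\right)}{7} = - \frac{\left(-4\right) \left(-120\right)}{7} = \left(- \frac{1}{7}\right) 480 = - \frac{480}{7} \approx -68.571$)
$- l = \left(-1\right) \left(- \frac{480}{7}\right) = \frac{480}{7}$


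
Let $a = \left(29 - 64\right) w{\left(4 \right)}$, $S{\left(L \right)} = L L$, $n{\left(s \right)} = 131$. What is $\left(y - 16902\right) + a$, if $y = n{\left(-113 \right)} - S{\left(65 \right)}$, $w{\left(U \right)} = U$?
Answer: $-21136$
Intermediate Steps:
$S{\left(L \right)} = L^{2}$
$a = -140$ ($a = \left(29 - 64\right) 4 = \left(-35\right) 4 = -140$)
$y = -4094$ ($y = 131 - 65^{2} = 131 - 4225 = -4094$)
$\left(y - 16902\right) + a = \left(-4094 - 16902\right) - 140 = -20996 - 140 = -21136$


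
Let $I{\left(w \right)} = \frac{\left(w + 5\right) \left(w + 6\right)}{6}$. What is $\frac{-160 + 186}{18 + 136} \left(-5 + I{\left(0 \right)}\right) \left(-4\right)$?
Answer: $0$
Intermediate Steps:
$I{\left(w \right)} = \frac{\left(5 + w\right) \left(6 + w\right)}{6}$ ($I{\left(w \right)} = \left(5 + w\right) \left(6 + w\right) \frac{1}{6} = \frac{\left(5 + w\right) \left(6 + w\right)}{6}$)
$\frac{-160 + 186}{18 + 136} \left(-5 + I{\left(0 \right)}\right) \left(-4\right) = \frac{-160 + 186}{18 + 136} \left(-5 + \left(5 + \frac{0^{2}}{6} + \frac{11}{6} \cdot 0\right)\right) \left(-4\right) = \frac{26}{154} \left(-5 + \left(5 + \frac{1}{6} \cdot 0 + 0\right)\right) \left(-4\right) = 26 \cdot \frac{1}{154} \left(-5 + \left(5 + 0 + 0\right)\right) \left(-4\right) = \frac{13 \left(-5 + 5\right) \left(-4\right)}{77} = \frac{13 \cdot 0 \left(-4\right)}{77} = \frac{13}{77} \cdot 0 = 0$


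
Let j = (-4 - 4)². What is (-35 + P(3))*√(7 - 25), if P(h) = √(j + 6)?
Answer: 3*I*√2*(-35 + √70) ≈ -113.0*I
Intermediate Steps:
j = 64 (j = (-8)² = 64)
P(h) = √70 (P(h) = √(64 + 6) = √70)
(-35 + P(3))*√(7 - 25) = (-35 + √70)*√(7 - 25) = (-35 + √70)*√(-18) = (-35 + √70)*(3*I*√2) = 3*I*√2*(-35 + √70)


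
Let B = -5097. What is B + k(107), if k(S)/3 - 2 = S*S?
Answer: 29256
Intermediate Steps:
k(S) = 6 + 3*S**2 (k(S) = 6 + 3*(S*S) = 6 + 3*S**2)
B + k(107) = -5097 + (6 + 3*107**2) = -5097 + (6 + 3*11449) = -5097 + (6 + 34347) = -5097 + 34353 = 29256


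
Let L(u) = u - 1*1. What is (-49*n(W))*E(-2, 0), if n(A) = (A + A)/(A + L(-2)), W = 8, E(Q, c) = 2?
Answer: -1568/5 ≈ -313.60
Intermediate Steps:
L(u) = -1 + u (L(u) = u - 1 = -1 + u)
n(A) = 2*A/(-3 + A) (n(A) = (A + A)/(A + (-1 - 2)) = (2*A)/(A - 3) = (2*A)/(-3 + A) = 2*A/(-3 + A))
(-49*n(W))*E(-2, 0) = -98*8/(-3 + 8)*2 = -98*8/5*2 = -49*16/5*2 = -784/5*2 = -1568/5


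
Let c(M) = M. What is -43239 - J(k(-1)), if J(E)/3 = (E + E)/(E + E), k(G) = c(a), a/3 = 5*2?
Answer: -43242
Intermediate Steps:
a = 30 (a = 3*(5*2) = 3*10 = 30)
k(G) = 30
J(E) = 3 (J(E) = 3*((E + E)/(E + E)) = 3*((2*E)/((2*E))) = 3*((2*E)*(1/(2*E))) = 3*1 = 3)
-43239 - J(k(-1)) = -43239 - 1*3 = -43239 - 3 = -43242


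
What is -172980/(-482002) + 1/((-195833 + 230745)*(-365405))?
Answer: 1103354604205399/3074454422779360 ≈ 0.35888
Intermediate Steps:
-172980/(-482002) + 1/((-195833 + 230745)*(-365405)) = -172980*(-1/482002) - 1/365405/34912 = 86490/241001 + (1/34912)*(-1/365405) = 86490/241001 - 1/12757019360 = 1103354604205399/3074454422779360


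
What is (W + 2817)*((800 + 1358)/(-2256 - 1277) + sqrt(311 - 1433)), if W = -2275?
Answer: -1169636/3533 + 542*I*sqrt(1122) ≈ -331.06 + 18155.0*I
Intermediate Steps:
(W + 2817)*((800 + 1358)/(-2256 - 1277) + sqrt(311 - 1433)) = (-2275 + 2817)*((800 + 1358)/(-2256 - 1277) + sqrt(311 - 1433)) = 542*(2158/(-3533) + sqrt(-1122)) = 542*(2158*(-1/3533) + I*sqrt(1122)) = 542*(-2158/3533 + I*sqrt(1122)) = -1169636/3533 + 542*I*sqrt(1122)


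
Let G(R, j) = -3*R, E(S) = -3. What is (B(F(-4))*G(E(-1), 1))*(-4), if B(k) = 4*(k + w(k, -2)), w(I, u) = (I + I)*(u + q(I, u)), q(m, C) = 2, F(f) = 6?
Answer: -864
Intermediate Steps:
w(I, u) = 2*I*(2 + u) (w(I, u) = (I + I)*(u + 2) = (2*I)*(2 + u) = 2*I*(2 + u))
B(k) = 4*k (B(k) = 4*(k + 2*k*(2 - 2)) = 4*(k + 2*k*0) = 4*(k + 0) = 4*k)
(B(F(-4))*G(E(-1), 1))*(-4) = ((4*6)*(-3*(-3)))*(-4) = (24*9)*(-4) = 216*(-4) = -864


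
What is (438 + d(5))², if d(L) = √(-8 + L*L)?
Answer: (438 + √17)² ≈ 1.9547e+5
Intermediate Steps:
d(L) = √(-8 + L²)
(438 + d(5))² = (438 + √(-8 + 5²))² = (438 + √(-8 + 25))² = (438 + √17)²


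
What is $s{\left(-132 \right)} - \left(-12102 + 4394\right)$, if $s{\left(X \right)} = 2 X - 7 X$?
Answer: $8368$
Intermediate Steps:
$s{\left(X \right)} = - 5 X$
$s{\left(-132 \right)} - \left(-12102 + 4394\right) = \left(-5\right) \left(-132\right) - \left(-12102 + 4394\right) = 660 - -7708 = 660 + 7708 = 8368$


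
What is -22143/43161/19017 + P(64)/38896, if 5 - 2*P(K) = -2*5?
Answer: 3529780933/21283702865568 ≈ 0.00016584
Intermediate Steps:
P(K) = 15/2 (P(K) = 5/2 - (-1)*5 = 5/2 - 1/2*(-10) = 5/2 + 5 = 15/2)
-22143/43161/19017 + P(64)/38896 = -22143/43161/19017 + (15/2)/38896 = -22143*1/43161*(1/19017) + (15/2)*(1/38896) = -7381/14387*1/19017 + 15/77792 = -7381/273597579 + 15/77792 = 3529780933/21283702865568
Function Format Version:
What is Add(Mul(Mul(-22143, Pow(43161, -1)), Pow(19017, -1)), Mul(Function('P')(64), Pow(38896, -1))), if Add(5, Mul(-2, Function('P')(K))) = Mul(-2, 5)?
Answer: Rational(3529780933, 21283702865568) ≈ 0.00016584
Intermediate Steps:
Function('P')(K) = Rational(15, 2) (Function('P')(K) = Add(Rational(5, 2), Mul(Rational(-1, 2), Mul(-2, 5))) = Add(Rational(5, 2), Mul(Rational(-1, 2), -10)) = Add(Rational(5, 2), 5) = Rational(15, 2))
Add(Mul(Mul(-22143, Pow(43161, -1)), Pow(19017, -1)), Mul(Function('P')(64), Pow(38896, -1))) = Add(Mul(Mul(-22143, Pow(43161, -1)), Pow(19017, -1)), Mul(Rational(15, 2), Pow(38896, -1))) = Add(Mul(Mul(-22143, Rational(1, 43161)), Rational(1, 19017)), Mul(Rational(15, 2), Rational(1, 38896))) = Add(Mul(Rational(-7381, 14387), Rational(1, 19017)), Rational(15, 77792)) = Add(Rational(-7381, 273597579), Rational(15, 77792)) = Rational(3529780933, 21283702865568)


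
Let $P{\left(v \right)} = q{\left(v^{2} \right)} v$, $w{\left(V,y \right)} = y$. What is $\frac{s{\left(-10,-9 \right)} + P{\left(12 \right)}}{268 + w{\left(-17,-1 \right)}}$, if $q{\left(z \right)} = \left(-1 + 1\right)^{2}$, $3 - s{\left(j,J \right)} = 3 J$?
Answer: $\frac{10}{89} \approx 0.11236$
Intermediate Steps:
$s{\left(j,J \right)} = 3 - 3 J$
$q{\left(z \right)} = 0$ ($q{\left(z \right)} = 0^{2} = 0$)
$P{\left(v \right)} = 0$ ($P{\left(v \right)} = 0 v = 0$)
$\frac{s{\left(-10,-9 \right)} + P{\left(12 \right)}}{268 + w{\left(-17,-1 \right)}} = \frac{\left(3 - -27\right) + 0}{268 - 1} = \frac{\left(3 + 27\right) + 0}{267} = \left(30 + 0\right) \frac{1}{267} = 30 \cdot \frac{1}{267} = \frac{10}{89}$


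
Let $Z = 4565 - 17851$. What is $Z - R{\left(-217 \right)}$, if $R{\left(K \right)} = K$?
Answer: $-13069$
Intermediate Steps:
$Z = -13286$
$Z - R{\left(-217 \right)} = -13286 - -217 = -13286 + 217 = -13069$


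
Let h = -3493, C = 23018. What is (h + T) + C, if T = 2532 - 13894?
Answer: 8163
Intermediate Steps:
T = -11362
(h + T) + C = (-3493 - 11362) + 23018 = -14855 + 23018 = 8163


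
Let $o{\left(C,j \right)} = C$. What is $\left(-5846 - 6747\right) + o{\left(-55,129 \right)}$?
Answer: $-12648$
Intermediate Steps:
$\left(-5846 - 6747\right) + o{\left(-55,129 \right)} = \left(-5846 - 6747\right) - 55 = -12593 - 55 = -12648$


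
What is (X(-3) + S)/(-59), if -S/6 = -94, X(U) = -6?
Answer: -558/59 ≈ -9.4576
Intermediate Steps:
S = 564 (S = -6*(-94) = 564)
(X(-3) + S)/(-59) = (-6 + 564)/(-59) = -1/59*558 = -558/59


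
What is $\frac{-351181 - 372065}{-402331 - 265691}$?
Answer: $\frac{120541}{111337} \approx 1.0827$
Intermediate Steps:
$\frac{-351181 - 372065}{-402331 - 265691} = - \frac{723246}{-668022} = \left(-723246\right) \left(- \frac{1}{668022}\right) = \frac{120541}{111337}$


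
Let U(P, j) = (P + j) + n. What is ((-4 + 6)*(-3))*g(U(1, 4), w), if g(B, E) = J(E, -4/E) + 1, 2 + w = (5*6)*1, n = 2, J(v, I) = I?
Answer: -36/7 ≈ -5.1429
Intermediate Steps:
U(P, j) = 2 + P + j (U(P, j) = (P + j) + 2 = 2 + P + j)
w = 28 (w = -2 + (5*6)*1 = -2 + 30*1 = -2 + 30 = 28)
g(B, E) = 1 - 4/E (g(B, E) = -4/E + 1 = 1 - 4/E)
((-4 + 6)*(-3))*g(U(1, 4), w) = ((-4 + 6)*(-3))*((-4 + 28)/28) = (2*(-3))*((1/28)*24) = -6*6/7 = -36/7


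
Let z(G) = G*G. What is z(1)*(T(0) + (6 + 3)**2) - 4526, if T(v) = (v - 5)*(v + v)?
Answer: -4445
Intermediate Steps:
z(G) = G**2
T(v) = 2*v*(-5 + v) (T(v) = (-5 + v)*(2*v) = 2*v*(-5 + v))
z(1)*(T(0) + (6 + 3)**2) - 4526 = 1**2*(2*0*(-5 + 0) + (6 + 3)**2) - 4526 = 1*(2*0*(-5) + 9**2) - 4526 = 1*(0 + 81) - 4526 = 1*81 - 4526 = 81 - 4526 = -4445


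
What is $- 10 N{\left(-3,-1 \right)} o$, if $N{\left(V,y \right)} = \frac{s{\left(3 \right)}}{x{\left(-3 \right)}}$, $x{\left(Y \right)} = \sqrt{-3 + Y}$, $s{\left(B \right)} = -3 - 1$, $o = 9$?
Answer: $- 60 i \sqrt{6} \approx - 146.97 i$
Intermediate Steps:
$s{\left(B \right)} = -4$ ($s{\left(B \right)} = -3 - 1 = -4$)
$N{\left(V,y \right)} = \frac{2 i \sqrt{6}}{3}$ ($N{\left(V,y \right)} = - \frac{4}{\sqrt{-3 - 3}} = - \frac{4}{\sqrt{-6}} = - \frac{4}{i \sqrt{6}} = - 4 \left(- \frac{i \sqrt{6}}{6}\right) = \frac{2 i \sqrt{6}}{3}$)
$- 10 N{\left(-3,-1 \right)} o = - 10 \frac{2 i \sqrt{6}}{3} \cdot 9 = - \frac{20 i \sqrt{6}}{3} \cdot 9 = - 60 i \sqrt{6}$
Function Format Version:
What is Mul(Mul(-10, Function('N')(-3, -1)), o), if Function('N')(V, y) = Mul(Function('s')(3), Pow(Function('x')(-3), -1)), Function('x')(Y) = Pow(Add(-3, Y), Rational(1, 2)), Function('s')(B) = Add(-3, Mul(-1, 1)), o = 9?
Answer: Mul(-60, I, Pow(6, Rational(1, 2))) ≈ Mul(-146.97, I)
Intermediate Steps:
Function('s')(B) = -4 (Function('s')(B) = Add(-3, -1) = -4)
Function('N')(V, y) = Mul(Rational(2, 3), I, Pow(6, Rational(1, 2))) (Function('N')(V, y) = Mul(-4, Pow(Pow(Add(-3, -3), Rational(1, 2)), -1)) = Mul(-4, Pow(Pow(-6, Rational(1, 2)), -1)) = Mul(-4, Pow(Mul(I, Pow(6, Rational(1, 2))), -1)) = Mul(-4, Mul(Rational(-1, 6), I, Pow(6, Rational(1, 2)))) = Mul(Rational(2, 3), I, Pow(6, Rational(1, 2))))
Mul(Mul(-10, Function('N')(-3, -1)), o) = Mul(Mul(-10, Mul(Rational(2, 3), I, Pow(6, Rational(1, 2)))), 9) = Mul(Mul(Rational(-20, 3), I, Pow(6, Rational(1, 2))), 9) = Mul(-60, I, Pow(6, Rational(1, 2)))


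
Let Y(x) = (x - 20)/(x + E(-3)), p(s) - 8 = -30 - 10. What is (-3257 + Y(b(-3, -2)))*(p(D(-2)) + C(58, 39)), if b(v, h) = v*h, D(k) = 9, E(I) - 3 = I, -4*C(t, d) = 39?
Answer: 816463/6 ≈ 1.3608e+5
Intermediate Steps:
C(t, d) = -39/4 (C(t, d) = -¼*39 = -39/4)
E(I) = 3 + I
p(s) = -32 (p(s) = 8 + (-30 - 10) = 8 - 40 = -32)
b(v, h) = h*v
Y(x) = (-20 + x)/x (Y(x) = (x - 20)/(x + (3 - 3)) = (-20 + x)/(x + 0) = (-20 + x)/x)
(-3257 + Y(b(-3, -2)))*(p(D(-2)) + C(58, 39)) = (-3257 + (-20 - 2*(-3))/((-2*(-3))))*(-32 - 39/4) = (-3257 + (-20 + 6)/6)*(-167/4) = (-3257 + (⅙)*(-14))*(-167/4) = (-3257 - 7/3)*(-167/4) = -9778/3*(-167/4) = 816463/6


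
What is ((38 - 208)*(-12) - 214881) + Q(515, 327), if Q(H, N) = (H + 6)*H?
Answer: 55474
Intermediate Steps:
Q(H, N) = H*(6 + H) (Q(H, N) = (6 + H)*H = H*(6 + H))
((38 - 208)*(-12) - 214881) + Q(515, 327) = ((38 - 208)*(-12) - 214881) + 515*(6 + 515) = (-170*(-12) - 214881) + 515*521 = (2040 - 214881) + 268315 = -212841 + 268315 = 55474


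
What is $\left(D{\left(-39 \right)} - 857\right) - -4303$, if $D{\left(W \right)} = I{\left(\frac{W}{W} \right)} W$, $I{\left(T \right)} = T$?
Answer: $3407$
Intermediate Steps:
$D{\left(W \right)} = W$ ($D{\left(W \right)} = \frac{W}{W} W = 1 W = W$)
$\left(D{\left(-39 \right)} - 857\right) - -4303 = \left(-39 - 857\right) - -4303 = \left(-39 - 857\right) + 4303 = -896 + 4303 = 3407$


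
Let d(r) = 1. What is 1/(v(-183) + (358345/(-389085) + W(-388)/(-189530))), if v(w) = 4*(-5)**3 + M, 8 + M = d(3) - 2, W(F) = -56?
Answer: -7374328005/3760322488454 ≈ -0.0019611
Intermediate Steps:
M = -9 (M = -8 + (1 - 2) = -8 - 1 = -9)
v(w) = -509 (v(w) = 4*(-5)**3 - 9 = 4*(-125) - 9 = -500 - 9 = -509)
1/(v(-183) + (358345/(-389085) + W(-388)/(-189530))) = 1/(-509 + (358345/(-389085) - 56/(-189530))) = 1/(-509 + (358345*(-1/389085) - 56*(-1/189530))) = 1/(-509 + (-71669/77817 + 28/94765)) = 1/(-509 - 6789533909/7374328005) = 1/(-3760322488454/7374328005) = -7374328005/3760322488454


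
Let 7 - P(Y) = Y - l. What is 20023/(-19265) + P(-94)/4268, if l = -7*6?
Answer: -84321529/82223020 ≈ -1.0255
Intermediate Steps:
l = -42
P(Y) = -35 - Y (P(Y) = 7 - (Y - 1*(-42)) = 7 - (Y + 42) = 7 - (42 + Y) = 7 + (-42 - Y) = -35 - Y)
20023/(-19265) + P(-94)/4268 = 20023/(-19265) + (-35 - 1*(-94))/4268 = 20023*(-1/19265) + (-35 + 94)*(1/4268) = -20023/19265 + 59*(1/4268) = -20023/19265 + 59/4268 = -84321529/82223020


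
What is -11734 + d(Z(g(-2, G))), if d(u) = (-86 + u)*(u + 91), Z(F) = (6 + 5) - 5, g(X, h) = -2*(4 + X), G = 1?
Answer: -19494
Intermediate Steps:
g(X, h) = -8 - 2*X
Z(F) = 6 (Z(F) = 11 - 5 = 6)
d(u) = (-86 + u)*(91 + u)
-11734 + d(Z(g(-2, G))) = -11734 + (-7826 + 6² + 5*6) = -11734 + (-7826 + 36 + 30) = -11734 - 7760 = -19494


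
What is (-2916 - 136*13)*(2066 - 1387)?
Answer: -3180436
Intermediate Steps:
(-2916 - 136*13)*(2066 - 1387) = (-2916 - 1768)*679 = -4684*679 = -3180436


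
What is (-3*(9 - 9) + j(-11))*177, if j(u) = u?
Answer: -1947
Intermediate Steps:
(-3*(9 - 9) + j(-11))*177 = (-3*(9 - 9) - 11)*177 = (-3*0 - 11)*177 = (0 - 11)*177 = -11*177 = -1947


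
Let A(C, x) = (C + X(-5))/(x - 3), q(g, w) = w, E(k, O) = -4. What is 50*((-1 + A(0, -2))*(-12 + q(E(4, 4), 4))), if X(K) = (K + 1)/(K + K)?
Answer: 432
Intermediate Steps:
X(K) = (1 + K)/(2*K) (X(K) = (1 + K)/((2*K)) = (1 + K)*(1/(2*K)) = (1 + K)/(2*K))
A(C, x) = (⅖ + C)/(-3 + x) (A(C, x) = (C + (½)*(1 - 5)/(-5))/(x - 3) = (C + (½)*(-⅕)*(-4))/(-3 + x) = (C + ⅖)/(-3 + x) = (⅖ + C)/(-3 + x))
50*((-1 + A(0, -2))*(-12 + q(E(4, 4), 4))) = 50*((-1 + (⅖ + 0)/(-3 - 2))*(-12 + 4)) = 50*((-1 + (⅖)/(-5))*(-8)) = 50*((-1 - ⅕*⅖)*(-8)) = 50*((-1 - 2/25)*(-8)) = 50*(-27/25*(-8)) = 50*(216/25) = 432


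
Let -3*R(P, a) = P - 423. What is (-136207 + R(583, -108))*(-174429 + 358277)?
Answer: -75153569288/3 ≈ -2.5051e+10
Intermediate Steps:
R(P, a) = 141 - P/3 (R(P, a) = -(P - 423)/3 = -(-423 + P)/3 = 141 - P/3)
(-136207 + R(583, -108))*(-174429 + 358277) = (-136207 + (141 - ⅓*583))*(-174429 + 358277) = (-136207 + (141 - 583/3))*183848 = (-136207 - 160/3)*183848 = -408781/3*183848 = -75153569288/3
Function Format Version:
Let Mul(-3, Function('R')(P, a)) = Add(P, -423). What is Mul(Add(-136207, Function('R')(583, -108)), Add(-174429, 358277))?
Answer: Rational(-75153569288, 3) ≈ -2.5051e+10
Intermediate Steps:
Function('R')(P, a) = Add(141, Mul(Rational(-1, 3), P)) (Function('R')(P, a) = Mul(Rational(-1, 3), Add(P, -423)) = Mul(Rational(-1, 3), Add(-423, P)) = Add(141, Mul(Rational(-1, 3), P)))
Mul(Add(-136207, Function('R')(583, -108)), Add(-174429, 358277)) = Mul(Add(-136207, Add(141, Mul(Rational(-1, 3), 583))), Add(-174429, 358277)) = Mul(Add(-136207, Add(141, Rational(-583, 3))), 183848) = Mul(Add(-136207, Rational(-160, 3)), 183848) = Mul(Rational(-408781, 3), 183848) = Rational(-75153569288, 3)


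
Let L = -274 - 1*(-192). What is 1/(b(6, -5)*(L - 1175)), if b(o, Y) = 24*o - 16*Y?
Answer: -1/281568 ≈ -3.5515e-6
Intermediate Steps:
b(o, Y) = -16*Y + 24*o
L = -82 (L = -274 + 192 = -82)
1/(b(6, -5)*(L - 1175)) = 1/((-16*(-5) + 24*6)*(-82 - 1175)) = 1/((80 + 144)*(-1257)) = 1/(224*(-1257)) = 1/(-281568) = -1/281568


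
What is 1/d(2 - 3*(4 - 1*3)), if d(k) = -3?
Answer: -⅓ ≈ -0.33333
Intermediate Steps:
1/d(2 - 3*(4 - 1*3)) = 1/(-3) = -⅓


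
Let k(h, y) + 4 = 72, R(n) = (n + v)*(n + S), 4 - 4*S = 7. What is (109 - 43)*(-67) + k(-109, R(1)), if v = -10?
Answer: -4354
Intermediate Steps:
S = -¾ (S = 1 - ¼*7 = 1 - 7/4 = -¾ ≈ -0.75000)
R(n) = (-10 + n)*(-¾ + n) (R(n) = (n - 10)*(n - ¾) = (-10 + n)*(-¾ + n))
k(h, y) = 68 (k(h, y) = -4 + 72 = 68)
(109 - 43)*(-67) + k(-109, R(1)) = (109 - 43)*(-67) + 68 = 66*(-67) + 68 = -4422 + 68 = -4354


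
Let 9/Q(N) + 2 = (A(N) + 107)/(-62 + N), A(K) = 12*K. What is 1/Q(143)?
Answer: 1661/729 ≈ 2.2785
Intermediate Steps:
Q(N) = 9/(-2 + (107 + 12*N)/(-62 + N)) (Q(N) = 9/(-2 + (12*N + 107)/(-62 + N)) = 9/(-2 + (107 + 12*N)/(-62 + N)))
1/Q(143) = 1/(9*(-62 + 143)/(231 + 10*143)) = 1/(9*81/(231 + 1430)) = 1/(9*81/1661) = 1/(9*(1/1661)*81) = 1/(729/1661) = 1661/729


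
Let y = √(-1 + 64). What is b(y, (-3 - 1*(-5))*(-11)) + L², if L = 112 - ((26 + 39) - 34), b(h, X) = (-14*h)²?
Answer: 18909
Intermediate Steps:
y = 3*√7 (y = √63 = 3*√7 ≈ 7.9373)
b(h, X) = 196*h²
L = 81 (L = 112 - (65 - 34) = 112 - 1*31 = 112 - 31 = 81)
b(y, (-3 - 1*(-5))*(-11)) + L² = 196*(3*√7)² + 81² = 196*63 + 6561 = 12348 + 6561 = 18909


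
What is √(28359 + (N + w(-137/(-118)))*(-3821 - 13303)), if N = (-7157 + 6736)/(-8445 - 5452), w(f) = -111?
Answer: √372464797025919/13897 ≈ 1388.7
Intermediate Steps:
N = 421/13897 (N = -421/(-13897) = -421*(-1/13897) = 421/13897 ≈ 0.030294)
√(28359 + (N + w(-137/(-118)))*(-3821 - 13303)) = √(28359 + (421/13897 - 111)*(-3821 - 13303)) = √(28359 - 1542146/13897*(-17124)) = √(28359 + 26407708104/13897) = √(26801813127/13897) = √372464797025919/13897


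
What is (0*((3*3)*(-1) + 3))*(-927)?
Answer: 0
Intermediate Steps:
(0*((3*3)*(-1) + 3))*(-927) = (0*(9*(-1) + 3))*(-927) = (0*(-9 + 3))*(-927) = (0*(-6))*(-927) = 0*(-927) = 0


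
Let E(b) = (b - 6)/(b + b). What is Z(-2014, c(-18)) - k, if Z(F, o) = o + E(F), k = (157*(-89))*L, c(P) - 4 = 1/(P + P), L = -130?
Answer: -65851233299/36252 ≈ -1.8165e+6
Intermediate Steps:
c(P) = 4 + 1/(2*P) (c(P) = 4 + 1/(P + P) = 4 + 1/(2*P))
E(b) = (-6 + b)/(2*b) (E(b) = (-6 + b)/((2*b)) = (-6 + b)*(1/(2*b)) = (-6 + b)/(2*b))
k = 1816490 (k = (157*(-89))*(-130) = -13973*(-130) = 1816490)
Z(F, o) = o + (-6 + F)/(2*F)
Z(-2014, c(-18)) - k = (½ + (4 + (½)/(-18)) - 3/(-2014)) - 1*1816490 = (½ + (4 + (½)*(-1/18)) - 3*(-1/2014)) - 1816490 = (½ + (4 - 1/36) + 3/2014) - 1816490 = (½ + 143/36 + 3/2014) - 1816490 = 162181/36252 - 1816490 = -65851233299/36252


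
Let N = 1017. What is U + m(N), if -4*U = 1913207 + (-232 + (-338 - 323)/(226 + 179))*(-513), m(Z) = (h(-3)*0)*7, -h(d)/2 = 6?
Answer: -7623976/15 ≈ -5.0827e+5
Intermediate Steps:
h(d) = -12 (h(d) = -2*6 = -12)
m(Z) = 0 (m(Z) = -12*0*7 = 0*7 = 0)
U = -7623976/15 (U = -(1913207 + (-232 + (-338 - 323)/(226 + 179))*(-513))/4 = -(1913207 + (-232 - 661/405)*(-513))/4 = -(1913207 - 94621/405*(-513))/4 = -(1913207 + 1797799/15)/4 = -1/4*30495904/15 = -7623976/15 ≈ -5.0827e+5)
U + m(N) = -7623976/15 + 0 = -7623976/15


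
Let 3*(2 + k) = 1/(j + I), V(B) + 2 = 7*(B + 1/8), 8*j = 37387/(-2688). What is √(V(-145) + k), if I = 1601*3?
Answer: I*√838778839398706/907660 ≈ 31.908*I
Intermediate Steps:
j = -5341/3072 (j = (37387/(-2688))/8 = (37387*(-1/2688))/8 = (⅛)*(-5341/384) = -5341/3072 ≈ -1.7386)
V(B) = -9/8 + 7*B (V(B) = -2 + 7*(B + 1/8) = -2 + 7*(B + ⅛) = -2 + 7*(⅛ + B) = -2 + (7/8 + 7*B) = -9/8 + 7*B)
I = 4803
k = -29497926/14749475 (k = -2 + 1/(3*(-5341/3072 + 4803)) = -2 + 1/(3*(14749475/3072)) = -2 + (⅓)*(3072/14749475) = -2 + 1024/14749475 = -29497926/14749475 ≈ -1.9999)
√(V(-145) + k) = √((-9/8 + 7*(-145)) - 29497926/14749475) = √((-9/8 - 1015) - 29497926/14749475) = √(-8129/8 - 29497926/14749475) = √(-120134465683/117995800) = I*√838778839398706/907660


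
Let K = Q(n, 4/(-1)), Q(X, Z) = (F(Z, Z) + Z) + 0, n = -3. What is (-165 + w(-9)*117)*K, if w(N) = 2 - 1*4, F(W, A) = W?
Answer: 3192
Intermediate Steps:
w(N) = -2 (w(N) = 2 - 4 = -2)
Q(X, Z) = 2*Z (Q(X, Z) = (Z + Z) + 0 = 2*Z + 0 = 2*Z)
K = -8 (K = 2*(4/(-1)) = 2*(4*(-1)) = 2*(-4) = -8)
(-165 + w(-9)*117)*K = (-165 - 2*117)*(-8) = (-165 - 234)*(-8) = -399*(-8) = 3192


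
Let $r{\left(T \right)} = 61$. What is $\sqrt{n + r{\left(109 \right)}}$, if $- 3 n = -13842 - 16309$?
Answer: $\frac{\sqrt{91002}}{3} \approx 100.56$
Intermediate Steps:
$n = \frac{30151}{3}$ ($n = - \frac{-13842 - 16309}{3} = \left(- \frac{1}{3}\right) \left(-30151\right) = \frac{30151}{3} \approx 10050.0$)
$\sqrt{n + r{\left(109 \right)}} = \sqrt{\frac{30151}{3} + 61} = \sqrt{\frac{30334}{3}} = \frac{\sqrt{91002}}{3}$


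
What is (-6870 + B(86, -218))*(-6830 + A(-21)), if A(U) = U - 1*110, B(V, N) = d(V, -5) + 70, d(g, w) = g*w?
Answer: 50328030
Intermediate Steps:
B(V, N) = 70 - 5*V (B(V, N) = V*(-5) + 70 = -5*V + 70 = 70 - 5*V)
A(U) = -110 + U (A(U) = U - 110 = -110 + U)
(-6870 + B(86, -218))*(-6830 + A(-21)) = (-6870 + (70 - 5*86))*(-6830 + (-110 - 21)) = (-6870 + (70 - 430))*(-6830 - 131) = (-6870 - 360)*(-6961) = -7230*(-6961) = 50328030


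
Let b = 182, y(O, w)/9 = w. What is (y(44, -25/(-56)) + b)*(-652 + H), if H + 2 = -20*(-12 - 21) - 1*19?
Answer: -135421/56 ≈ -2418.2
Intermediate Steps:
y(O, w) = 9*w
H = 639 (H = -2 + (-20*(-12 - 21) - 1*19) = -2 + (-20*(-33) - 19) = -2 + (660 - 19) = -2 + 641 = 639)
(y(44, -25/(-56)) + b)*(-652 + H) = (9*(-25/(-56)) + 182)*(-652 + 639) = (9*(-25*(-1/56)) + 182)*(-13) = (9*(25/56) + 182)*(-13) = (225/56 + 182)*(-13) = (10417/56)*(-13) = -135421/56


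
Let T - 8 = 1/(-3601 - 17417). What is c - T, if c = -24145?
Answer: -507647753/21018 ≈ -24153.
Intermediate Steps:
T = 168143/21018 (T = 8 + 1/(-3601 - 17417) = 8 + 1/(-21018) = 8 - 1/21018 = 168143/21018 ≈ 8.0000)
c - T = -24145 - 1*168143/21018 = -24145 - 168143/21018 = -507647753/21018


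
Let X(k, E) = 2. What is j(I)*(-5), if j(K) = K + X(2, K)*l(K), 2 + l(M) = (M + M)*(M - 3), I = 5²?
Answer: -11105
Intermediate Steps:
I = 25
l(M) = -2 + 2*M*(-3 + M) (l(M) = -2 + (M + M)*(M - 3) = -2 + (2*M)*(-3 + M) = -2 + 2*M*(-3 + M))
j(K) = -4 - 11*K + 4*K² (j(K) = K + 2*(-2 - 6*K + 2*K²) = K + (-4 - 12*K + 4*K²) = -4 - 11*K + 4*K²)
j(I)*(-5) = (-4 - 11*25 + 4*25²)*(-5) = (-4 - 275 + 4*625)*(-5) = (-4 - 275 + 2500)*(-5) = 2221*(-5) = -11105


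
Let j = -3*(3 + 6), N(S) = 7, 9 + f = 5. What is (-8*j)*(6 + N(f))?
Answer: 2808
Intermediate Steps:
f = -4 (f = -9 + 5 = -4)
j = -27 (j = -3*9 = -27)
(-8*j)*(6 + N(f)) = (-8*(-27))*(6 + 7) = 216*13 = 2808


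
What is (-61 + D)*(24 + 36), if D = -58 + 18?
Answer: -6060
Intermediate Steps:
D = -40
(-61 + D)*(24 + 36) = (-61 - 40)*(24 + 36) = -101*60 = -6060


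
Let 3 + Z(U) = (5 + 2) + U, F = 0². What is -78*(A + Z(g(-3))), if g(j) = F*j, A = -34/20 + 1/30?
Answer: -182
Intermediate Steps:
F = 0
A = -5/3 (A = -34*1/20 + 1*(1/30) = -17/10 + 1/30 = -5/3 ≈ -1.6667)
g(j) = 0 (g(j) = 0*j = 0)
Z(U) = 4 + U (Z(U) = -3 + ((5 + 2) + U) = -3 + (7 + U) = 4 + U)
-78*(A + Z(g(-3))) = -78*(-5/3 + (4 + 0)) = -78*(-5/3 + 4) = -78*7/3 = -182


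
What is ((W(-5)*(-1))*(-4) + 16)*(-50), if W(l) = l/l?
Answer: -1000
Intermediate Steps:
W(l) = 1
((W(-5)*(-1))*(-4) + 16)*(-50) = ((1*(-1))*(-4) + 16)*(-50) = (-1*(-4) + 16)*(-50) = (4 + 16)*(-50) = 20*(-50) = -1000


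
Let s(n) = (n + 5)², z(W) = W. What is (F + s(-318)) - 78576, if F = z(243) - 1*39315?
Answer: -19679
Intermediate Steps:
s(n) = (5 + n)²
F = -39072 (F = 243 - 1*39315 = 243 - 39315 = -39072)
(F + s(-318)) - 78576 = (-39072 + (5 - 318)²) - 78576 = (-39072 + (-313)²) - 78576 = (-39072 + 97969) - 78576 = 58897 - 78576 = -19679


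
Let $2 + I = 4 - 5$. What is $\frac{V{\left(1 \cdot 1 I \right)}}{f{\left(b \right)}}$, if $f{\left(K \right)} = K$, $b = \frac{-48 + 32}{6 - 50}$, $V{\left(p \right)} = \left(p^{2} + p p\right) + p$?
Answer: $\frac{165}{4} \approx 41.25$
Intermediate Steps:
$I = -3$ ($I = -2 + \left(4 - 5\right) = -2 - 1 = -3$)
$V{\left(p \right)} = p + 2 p^{2}$ ($V{\left(p \right)} = \left(p^{2} + p^{2}\right) + p = 2 p^{2} + p = p + 2 p^{2}$)
$b = \frac{4}{11}$ ($b = - \frac{16}{-44} = \left(-16\right) \left(- \frac{1}{44}\right) = \frac{4}{11} \approx 0.36364$)
$\frac{V{\left(1 \cdot 1 I \right)}}{f{\left(b \right)}} = \frac{1 \cdot 1 \left(-3\right) \left(1 + 2 \cdot 1 \cdot 1 \left(-3\right)\right)}{\frac{4}{11}} = 1 \left(-3\right) \left(1 + 2 \cdot 1 \left(-3\right)\right) \frac{11}{4} = - 3 \left(1 + 2 \left(-3\right)\right) \frac{11}{4} = - 3 \left(1 - 6\right) \frac{11}{4} = \left(-3\right) \left(-5\right) \frac{11}{4} = 15 \cdot \frac{11}{4} = \frac{165}{4}$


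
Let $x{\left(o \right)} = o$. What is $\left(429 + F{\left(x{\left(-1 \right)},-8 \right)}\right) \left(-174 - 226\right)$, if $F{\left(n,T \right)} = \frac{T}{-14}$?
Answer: $- \frac{1202800}{7} \approx -1.7183 \cdot 10^{5}$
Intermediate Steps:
$F{\left(n,T \right)} = - \frac{T}{14}$ ($F{\left(n,T \right)} = T \left(- \frac{1}{14}\right) = - \frac{T}{14}$)
$\left(429 + F{\left(x{\left(-1 \right)},-8 \right)}\right) \left(-174 - 226\right) = \left(429 - - \frac{4}{7}\right) \left(-174 - 226\right) = \left(429 + \frac{4}{7}\right) \left(-400\right) = \frac{3007}{7} \left(-400\right) = - \frac{1202800}{7}$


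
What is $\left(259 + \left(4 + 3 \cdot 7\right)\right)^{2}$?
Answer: $80656$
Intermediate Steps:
$\left(259 + \left(4 + 3 \cdot 7\right)\right)^{2} = \left(259 + \left(4 + 21\right)\right)^{2} = \left(259 + 25\right)^{2} = 284^{2} = 80656$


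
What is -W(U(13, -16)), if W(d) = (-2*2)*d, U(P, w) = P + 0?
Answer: 52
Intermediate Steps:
U(P, w) = P
W(d) = -4*d
-W(U(13, -16)) = -(-4)*13 = -1*(-52) = 52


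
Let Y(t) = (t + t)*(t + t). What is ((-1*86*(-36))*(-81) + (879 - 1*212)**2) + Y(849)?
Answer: 3077317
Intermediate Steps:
Y(t) = 4*t**2 (Y(t) = (2*t)*(2*t) = 4*t**2)
((-1*86*(-36))*(-81) + (879 - 1*212)**2) + Y(849) = ((-1*86*(-36))*(-81) + (879 - 1*212)**2) + 4*849**2 = (-86*(-36)*(-81) + (879 - 212)**2) + 4*720801 = (3096*(-81) + 667**2) + 2883204 = (-250776 + 444889) + 2883204 = 194113 + 2883204 = 3077317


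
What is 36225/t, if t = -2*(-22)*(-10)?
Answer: -7245/88 ≈ -82.330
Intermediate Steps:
t = -440 (t = 44*(-10) = -440)
36225/t = 36225/(-440) = 36225*(-1/440) = -7245/88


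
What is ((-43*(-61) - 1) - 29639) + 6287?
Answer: -20730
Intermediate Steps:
((-43*(-61) - 1) - 29639) + 6287 = ((2623 - 1) - 29639) + 6287 = (2622 - 29639) + 6287 = -27017 + 6287 = -20730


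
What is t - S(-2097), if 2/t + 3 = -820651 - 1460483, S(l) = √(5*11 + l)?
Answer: -2/2281137 - I*√2042 ≈ -8.7676e-7 - 45.188*I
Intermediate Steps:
S(l) = √(55 + l)
t = -2/2281137 (t = 2/(-3 + (-820651 - 1460483)) = 2/(-3 - 2281134) = 2/(-2281137) = 2*(-1/2281137) = -2/2281137 ≈ -8.7676e-7)
t - S(-2097) = -2/2281137 - √(55 - 2097) = -2/2281137 - √(-2042) = -2/2281137 - I*√2042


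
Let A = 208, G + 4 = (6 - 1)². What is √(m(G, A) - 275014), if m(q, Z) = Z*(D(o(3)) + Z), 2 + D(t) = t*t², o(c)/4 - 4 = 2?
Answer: √2643226 ≈ 1625.8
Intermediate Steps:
o(c) = 24 (o(c) = 16 + 4*2 = 16 + 8 = 24)
D(t) = -2 + t³ (D(t) = -2 + t*t² = -2 + t³)
G = 21 (G = -4 + (6 - 1)² = -4 + 5² = -4 + 25 = 21)
m(q, Z) = Z*(13822 + Z) (m(q, Z) = Z*((-2 + 24³) + Z) = Z*((-2 + 13824) + Z) = Z*(13822 + Z))
√(m(G, A) - 275014) = √(208*(13822 + 208) - 275014) = √(208*14030 - 275014) = √(2918240 - 275014) = √2643226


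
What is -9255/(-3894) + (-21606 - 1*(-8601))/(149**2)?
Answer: 51609595/28816898 ≈ 1.7909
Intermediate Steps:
-9255/(-3894) + (-21606 - 1*(-8601))/(149**2) = -9255*(-1/3894) + (-21606 + 8601)/22201 = 3085/1298 - 13005*1/22201 = 3085/1298 - 13005/22201 = 51609595/28816898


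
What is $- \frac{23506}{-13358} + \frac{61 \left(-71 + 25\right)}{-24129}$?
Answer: $\frac{302329411}{161157591} \approx 1.876$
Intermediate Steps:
$- \frac{23506}{-13358} + \frac{61 \left(-71 + 25\right)}{-24129} = \left(-23506\right) \left(- \frac{1}{13358}\right) + 61 \left(-46\right) \left(- \frac{1}{24129}\right) = \frac{11753}{6679} - - \frac{2806}{24129} = \frac{11753}{6679} + \frac{2806}{24129} = \frac{302329411}{161157591}$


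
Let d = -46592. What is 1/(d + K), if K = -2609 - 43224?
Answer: -1/92425 ≈ -1.0820e-5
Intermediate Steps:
K = -45833
1/(d + K) = 1/(-46592 - 45833) = 1/(-92425) = -1/92425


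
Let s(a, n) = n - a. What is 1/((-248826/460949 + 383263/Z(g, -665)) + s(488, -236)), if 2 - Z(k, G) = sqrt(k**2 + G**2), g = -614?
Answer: -126277930825418590692/60400976796964797665395 + 81433415227081063*sqrt(819221)/60400976796964797665395 ≈ -0.00087038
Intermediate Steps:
Z(k, G) = 2 - sqrt(G**2 + k**2) (Z(k, G) = 2 - sqrt(k**2 + G**2) = 2 - sqrt(G**2 + k**2))
1/((-248826/460949 + 383263/Z(g, -665)) + s(488, -236)) = 1/((-248826/460949 + 383263/(2 - sqrt((-665)**2 + (-614)**2))) + (-236 - 1*488)) = 1/((-248826*1/460949 + 383263/(2 - sqrt(442225 + 376996))) + (-236 - 488)) = 1/((-248826/460949 + 383263/(2 - sqrt(819221))) - 724) = 1/(-333975902/460949 + 383263/(2 - sqrt(819221)))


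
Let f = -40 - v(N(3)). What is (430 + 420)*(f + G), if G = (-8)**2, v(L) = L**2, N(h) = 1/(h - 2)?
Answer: 19550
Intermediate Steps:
N(h) = 1/(-2 + h)
G = 64
f = -41 (f = -40 - (1/(-2 + 3))**2 = -40 - (1/1)**2 = -40 - 1*1**2 = -40 - 1*1 = -40 - 1 = -41)
(430 + 420)*(f + G) = (430 + 420)*(-41 + 64) = 850*23 = 19550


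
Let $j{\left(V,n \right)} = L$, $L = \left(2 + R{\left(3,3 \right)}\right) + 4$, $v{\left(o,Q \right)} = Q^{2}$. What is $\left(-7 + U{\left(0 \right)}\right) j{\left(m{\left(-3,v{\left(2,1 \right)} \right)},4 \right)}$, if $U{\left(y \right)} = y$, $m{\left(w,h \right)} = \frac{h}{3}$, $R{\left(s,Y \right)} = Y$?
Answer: $-63$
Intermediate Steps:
$m{\left(w,h \right)} = \frac{h}{3}$ ($m{\left(w,h \right)} = h \frac{1}{3} = \frac{h}{3}$)
$L = 9$ ($L = \left(2 + 3\right) + 4 = 5 + 4 = 9$)
$j{\left(V,n \right)} = 9$
$\left(-7 + U{\left(0 \right)}\right) j{\left(m{\left(-3,v{\left(2,1 \right)} \right)},4 \right)} = \left(-7 + 0\right) 9 = \left(-7\right) 9 = -63$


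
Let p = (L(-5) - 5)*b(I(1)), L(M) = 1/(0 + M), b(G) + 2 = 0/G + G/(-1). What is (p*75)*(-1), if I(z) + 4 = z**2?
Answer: 390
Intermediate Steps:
I(z) = -4 + z**2
b(G) = -2 - G (b(G) = -2 + (0/G + G/(-1)) = -2 + (0 + G*(-1)) = -2 + (0 - G) = -2 - G)
L(M) = 1/M
p = -26/5 (p = (1/(-5) - 5)*(-2 - (-4 + 1**2)) = (-1/5 - 5)*(-2 - (-4 + 1)) = -26*(-2 - 1*(-3))/5 = -26*(-2 + 3)/5 = -26/5*1 = -26/5 ≈ -5.2000)
(p*75)*(-1) = -26/5*75*(-1) = -390*(-1) = 390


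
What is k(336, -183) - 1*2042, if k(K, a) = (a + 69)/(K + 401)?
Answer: -1505068/737 ≈ -2042.2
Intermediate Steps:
k(K, a) = (69 + a)/(401 + K)
k(336, -183) - 1*2042 = (69 - 183)/(401 + 336) - 1*2042 = -114/737 - 2042 = -1505068/737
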